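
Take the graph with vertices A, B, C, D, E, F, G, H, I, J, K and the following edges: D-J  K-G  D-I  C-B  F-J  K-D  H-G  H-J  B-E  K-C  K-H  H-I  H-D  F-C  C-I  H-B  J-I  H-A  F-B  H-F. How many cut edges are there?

The edges on the cycle H-F-J-H are not bridges since each lies on that cycle.
But removing H-A disconnects H from A; removing B-E disconnects B from E — these are bridges.
That makes 2 bridges.

2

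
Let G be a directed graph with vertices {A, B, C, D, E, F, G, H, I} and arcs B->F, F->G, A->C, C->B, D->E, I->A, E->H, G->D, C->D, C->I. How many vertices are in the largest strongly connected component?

{A, C, I} are all mutually reachable — one SCC of size 3.
{E} is an SCC by itself.
{G} is an SCC by itself.
{F} is an SCC by itself.
{H} is an SCC by itself.
(and 2 more singleton SCCs)
The largest has 3 vertices.

3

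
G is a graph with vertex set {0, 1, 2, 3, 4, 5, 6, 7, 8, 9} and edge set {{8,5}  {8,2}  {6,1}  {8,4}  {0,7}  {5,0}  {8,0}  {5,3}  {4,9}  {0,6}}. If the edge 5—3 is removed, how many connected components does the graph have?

2

Before removal there is 1 component.
5—3 is a bridge — removing it separates 5's side from 3's side.
After removal: 2 components.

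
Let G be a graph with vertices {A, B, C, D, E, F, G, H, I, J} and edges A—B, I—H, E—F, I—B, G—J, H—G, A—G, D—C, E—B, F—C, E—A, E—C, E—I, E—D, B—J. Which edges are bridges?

The edges on the cycle E-I-H-G-J-B-E are not bridges since each lies on that cycle.
Every edge lies on some cycle, so there are no bridges.

none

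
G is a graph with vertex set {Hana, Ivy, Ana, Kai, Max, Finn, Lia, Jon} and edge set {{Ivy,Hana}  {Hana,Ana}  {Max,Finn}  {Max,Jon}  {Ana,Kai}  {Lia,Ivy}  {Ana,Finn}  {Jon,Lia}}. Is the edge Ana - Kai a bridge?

Yes

Removing Ana - Kai leaves no path between Ana and Kai: the component count goes from 1 to 2. So it is a bridge.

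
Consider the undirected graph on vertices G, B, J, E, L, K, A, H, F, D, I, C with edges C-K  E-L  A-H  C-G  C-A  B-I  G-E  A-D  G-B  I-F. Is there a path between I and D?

From I we can reach A, B, C, D, E, F, G, H, I, K, L, which includes D.

Yes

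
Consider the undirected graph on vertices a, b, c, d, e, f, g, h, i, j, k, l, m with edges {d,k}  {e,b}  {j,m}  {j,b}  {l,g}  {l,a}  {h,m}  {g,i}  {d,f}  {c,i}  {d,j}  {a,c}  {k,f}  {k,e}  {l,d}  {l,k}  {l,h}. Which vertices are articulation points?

l

Removing l increases the component count from 1 to 2, so l is a cut vertex.
By contrast removing a leaves 1 component; it is not a cut vertex. No other vertex is a cut vertex either.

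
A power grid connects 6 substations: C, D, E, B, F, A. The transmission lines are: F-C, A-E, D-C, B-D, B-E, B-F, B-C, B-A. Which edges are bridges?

none

The edges on the cycle B-A-E-B are not bridges since each lies on that cycle.
Every edge lies on some cycle, so there are no bridges.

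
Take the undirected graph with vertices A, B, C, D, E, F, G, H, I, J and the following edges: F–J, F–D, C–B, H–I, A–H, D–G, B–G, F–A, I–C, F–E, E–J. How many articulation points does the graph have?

1

Removing F increases the component count from 1 to 2, so F is a cut vertex.
By contrast removing A leaves 1 component; it is not a cut vertex. No other vertex is a cut vertex either.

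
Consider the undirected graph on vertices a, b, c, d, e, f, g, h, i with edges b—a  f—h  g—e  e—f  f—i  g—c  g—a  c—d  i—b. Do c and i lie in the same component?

Yes

From c we can reach a, b, c, d, e, f, g, h, i, which includes i.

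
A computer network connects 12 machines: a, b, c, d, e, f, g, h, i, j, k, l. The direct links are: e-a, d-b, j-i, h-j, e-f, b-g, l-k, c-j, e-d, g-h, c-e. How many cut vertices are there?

2

Removing e increases the component count from 2 to 4, so e is a cut vertex.
Removing j increases the component count from 2 to 3, so j is a cut vertex.
By contrast removing i leaves 2 components; it is not a cut vertex. No other vertex is a cut vertex either.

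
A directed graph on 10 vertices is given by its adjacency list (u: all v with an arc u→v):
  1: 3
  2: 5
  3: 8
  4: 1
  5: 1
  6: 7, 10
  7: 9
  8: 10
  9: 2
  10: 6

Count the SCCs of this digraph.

2

{1, 2, 3, 5, 6, 7, 8, 9, 10} are all mutually reachable — one SCC of size 9.
{4} is an SCC by itself.
That gives 2 strongly connected components.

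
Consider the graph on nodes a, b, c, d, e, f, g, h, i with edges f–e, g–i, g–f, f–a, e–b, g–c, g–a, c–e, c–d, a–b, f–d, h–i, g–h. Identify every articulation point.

Removing g increases the component count from 1 to 2, so g is a cut vertex.
By contrast removing b leaves 1 component; it is not a cut vertex. No other vertex is a cut vertex either.

g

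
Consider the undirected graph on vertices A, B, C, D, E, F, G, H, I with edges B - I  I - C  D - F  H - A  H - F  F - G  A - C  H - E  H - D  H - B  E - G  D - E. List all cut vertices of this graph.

H

Removing H increases the component count from 1 to 2, so H is a cut vertex.
By contrast removing F leaves 1 component; it is not a cut vertex. No other vertex is a cut vertex either.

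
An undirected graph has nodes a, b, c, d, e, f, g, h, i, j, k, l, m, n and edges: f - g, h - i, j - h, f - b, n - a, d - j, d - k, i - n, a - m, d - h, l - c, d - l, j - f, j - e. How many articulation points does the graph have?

8

Removing a increases the component count from 1 to 2, so a is a cut vertex.
Removing d increases the component count from 1 to 3, so d is a cut vertex.
Removing f increases the component count from 1 to 3, so f is a cut vertex.
Likewise h, i, j, l, n are cut vertices.
By contrast removing e leaves 1 component; it is not a cut vertex. No other vertex is a cut vertex either.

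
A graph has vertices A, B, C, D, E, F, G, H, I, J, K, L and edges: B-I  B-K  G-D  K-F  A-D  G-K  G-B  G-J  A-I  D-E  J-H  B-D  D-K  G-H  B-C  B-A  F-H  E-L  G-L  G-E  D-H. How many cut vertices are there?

1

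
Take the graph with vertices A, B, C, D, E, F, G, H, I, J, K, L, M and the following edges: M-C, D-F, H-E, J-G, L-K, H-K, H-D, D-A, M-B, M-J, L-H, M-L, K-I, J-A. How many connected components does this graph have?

1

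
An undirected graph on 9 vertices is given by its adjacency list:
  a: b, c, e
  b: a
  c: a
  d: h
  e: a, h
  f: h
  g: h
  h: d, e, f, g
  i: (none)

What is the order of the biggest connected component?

8

i is isolated — a component by itself.
Starting from a we can reach a, b, c, d, e, f, g, h. That is one component of size 8.
The largest has 8 vertices.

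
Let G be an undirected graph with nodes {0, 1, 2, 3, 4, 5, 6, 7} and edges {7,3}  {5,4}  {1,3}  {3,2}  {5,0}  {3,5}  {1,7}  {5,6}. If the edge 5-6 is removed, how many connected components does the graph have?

Before removal there is 1 component.
5-6 is a bridge — removing it separates 5's side from 6's side.
After removal: 2 components.

2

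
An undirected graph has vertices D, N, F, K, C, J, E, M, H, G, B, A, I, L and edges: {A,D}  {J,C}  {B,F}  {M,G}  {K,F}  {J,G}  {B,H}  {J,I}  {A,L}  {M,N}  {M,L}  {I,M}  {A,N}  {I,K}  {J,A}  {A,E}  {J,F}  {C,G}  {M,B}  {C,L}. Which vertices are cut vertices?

A, B

Removing A increases the component count from 1 to 3, so A is a cut vertex.
Removing B increases the component count from 1 to 2, so B is a cut vertex.
By contrast removing I leaves 1 component; it is not a cut vertex. No other vertex is a cut vertex either.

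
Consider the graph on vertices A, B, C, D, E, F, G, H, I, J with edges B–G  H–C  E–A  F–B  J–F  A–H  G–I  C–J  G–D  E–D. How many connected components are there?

Starting from A we can reach A, B, C, D, E, F, G, H, I, J. That is one component of size 10.
Total: 1 component.

1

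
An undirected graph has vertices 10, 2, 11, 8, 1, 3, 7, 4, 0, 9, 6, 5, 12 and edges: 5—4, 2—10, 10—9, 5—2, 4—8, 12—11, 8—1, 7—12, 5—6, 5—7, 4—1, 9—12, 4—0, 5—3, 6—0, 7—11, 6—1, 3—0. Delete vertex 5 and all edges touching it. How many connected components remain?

With 5 gone, the remaining components are: {0, 1, 3, 4, 6, 8}; {2, 7, 9, 10, 11, 12}.
That is 2 components.

2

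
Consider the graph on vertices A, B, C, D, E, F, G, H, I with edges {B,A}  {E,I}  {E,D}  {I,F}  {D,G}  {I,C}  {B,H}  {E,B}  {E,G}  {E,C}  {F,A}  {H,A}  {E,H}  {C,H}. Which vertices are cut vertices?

Removing E increases the component count from 1 to 2, so E is a cut vertex.
By contrast removing A leaves 1 component; it is not a cut vertex. No other vertex is a cut vertex either.

E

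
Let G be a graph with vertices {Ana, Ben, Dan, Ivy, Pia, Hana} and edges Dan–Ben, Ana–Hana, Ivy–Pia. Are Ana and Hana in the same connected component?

Yes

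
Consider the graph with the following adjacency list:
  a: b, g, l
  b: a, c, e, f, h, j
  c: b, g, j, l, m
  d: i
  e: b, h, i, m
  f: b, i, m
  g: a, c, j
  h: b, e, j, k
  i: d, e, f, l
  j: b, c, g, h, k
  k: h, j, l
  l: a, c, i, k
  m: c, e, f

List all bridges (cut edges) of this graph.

The edges on the cycle h-e-m-f-b-h are not bridges since each lies on that cycle.
But removing i-d disconnects i from d — this is a bridge.

d-i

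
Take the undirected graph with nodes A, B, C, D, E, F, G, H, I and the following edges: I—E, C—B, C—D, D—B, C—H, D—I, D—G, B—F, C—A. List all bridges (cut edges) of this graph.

The edges on the cycle C-D-B-C are not bridges since each lies on that cycle.
But removing D—G disconnects D from G; removing C—H disconnects C from H; removing B—F disconnects B from F; removing C—A disconnects C from A — these are bridges.
In total 6 edges are bridges.

A-C, B-F, C-H, D-G, D-I, E-I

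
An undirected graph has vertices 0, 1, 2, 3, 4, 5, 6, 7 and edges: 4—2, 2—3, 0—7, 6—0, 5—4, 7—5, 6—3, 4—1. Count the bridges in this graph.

The edges on the cycle 6-0-7-5-4-2-3-6 are not bridges since each lies on that cycle.
But removing 4—1 disconnects 4 from 1 — this is a bridge.

1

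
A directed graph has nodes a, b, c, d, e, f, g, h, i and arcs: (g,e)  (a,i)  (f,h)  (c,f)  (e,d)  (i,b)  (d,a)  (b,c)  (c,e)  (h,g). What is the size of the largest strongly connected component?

{a, b, c, d, e, f, g, h, i} are all mutually reachable — one SCC of size 9.
The largest has 9 vertices.

9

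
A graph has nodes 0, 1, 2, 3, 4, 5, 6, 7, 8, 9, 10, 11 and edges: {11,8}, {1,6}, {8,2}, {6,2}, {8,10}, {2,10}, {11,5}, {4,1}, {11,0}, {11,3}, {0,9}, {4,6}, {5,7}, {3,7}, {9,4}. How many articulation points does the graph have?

1

Removing 11 increases the component count from 1 to 2, so 11 is a cut vertex.
By contrast removing 6 leaves 1 component; it is not a cut vertex. No other vertex is a cut vertex either.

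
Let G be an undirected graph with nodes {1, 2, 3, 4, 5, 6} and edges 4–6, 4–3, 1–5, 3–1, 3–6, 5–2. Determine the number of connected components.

Starting from 1 we can reach 1, 2, 3, 4, 5, 6. That is one component of size 6.
Total: 1 component.

1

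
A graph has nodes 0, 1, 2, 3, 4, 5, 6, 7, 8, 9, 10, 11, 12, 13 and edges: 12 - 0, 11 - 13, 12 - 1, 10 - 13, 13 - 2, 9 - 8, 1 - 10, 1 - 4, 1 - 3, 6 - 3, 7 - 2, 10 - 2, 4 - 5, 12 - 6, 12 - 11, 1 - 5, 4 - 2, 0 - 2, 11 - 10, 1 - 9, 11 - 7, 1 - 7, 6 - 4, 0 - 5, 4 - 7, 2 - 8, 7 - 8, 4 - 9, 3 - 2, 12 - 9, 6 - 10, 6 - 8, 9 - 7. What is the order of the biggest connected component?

14

Starting from 0 we can reach 0, 1, 2, 3, 4, 5, 6, 7, 8, 9, 10, 11, 12, 13. That is one component of size 14.
The largest has 14 vertices.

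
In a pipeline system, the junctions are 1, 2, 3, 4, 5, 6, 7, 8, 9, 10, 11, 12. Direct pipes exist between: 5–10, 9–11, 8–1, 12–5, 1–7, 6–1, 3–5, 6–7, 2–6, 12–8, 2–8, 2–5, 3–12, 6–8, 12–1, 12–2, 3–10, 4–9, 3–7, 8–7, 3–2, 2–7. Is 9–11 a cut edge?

Removing 9–11 leaves no path between 9 and 11: the component count goes from 2 to 3. So it is a bridge.

Yes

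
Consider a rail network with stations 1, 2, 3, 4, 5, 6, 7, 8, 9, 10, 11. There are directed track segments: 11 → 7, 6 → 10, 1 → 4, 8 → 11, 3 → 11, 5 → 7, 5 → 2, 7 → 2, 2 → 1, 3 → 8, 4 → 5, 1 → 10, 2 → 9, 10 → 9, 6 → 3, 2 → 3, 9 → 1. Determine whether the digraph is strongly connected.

No

There is no directed path from 4 to 6, so the graph is not strongly connected.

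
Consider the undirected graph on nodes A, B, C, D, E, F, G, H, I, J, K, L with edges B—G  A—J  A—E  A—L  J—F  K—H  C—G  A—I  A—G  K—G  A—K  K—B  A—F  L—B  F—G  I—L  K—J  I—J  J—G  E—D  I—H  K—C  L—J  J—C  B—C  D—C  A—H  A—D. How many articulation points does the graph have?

0

Removing C, for instance, still leaves 1 component. No single vertex removal increases the component count — the graph has no articulation points.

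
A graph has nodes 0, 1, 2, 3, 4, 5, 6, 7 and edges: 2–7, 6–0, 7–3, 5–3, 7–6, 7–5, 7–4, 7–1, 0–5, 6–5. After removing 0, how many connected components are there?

1

With 0 gone, the remaining components are: {1, 2, 3, 4, 5, 6, 7}.
That is 1 component.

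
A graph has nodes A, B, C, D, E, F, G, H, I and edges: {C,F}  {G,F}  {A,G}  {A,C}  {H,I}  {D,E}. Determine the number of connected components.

4

B is isolated — a component by itself.
Starting from D we can reach D, E. That is one component of size 2.
Starting from H we can reach H, I. That is one component of size 2.
Starting from A we can reach A, C, F, G. That is one component of size 4.
Total: 4 components.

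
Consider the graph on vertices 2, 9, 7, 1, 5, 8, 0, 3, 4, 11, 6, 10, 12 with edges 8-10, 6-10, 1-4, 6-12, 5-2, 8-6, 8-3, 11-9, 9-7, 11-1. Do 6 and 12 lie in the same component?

From 6 we can reach 3, 6, 8, 10, 12, which includes 12.

Yes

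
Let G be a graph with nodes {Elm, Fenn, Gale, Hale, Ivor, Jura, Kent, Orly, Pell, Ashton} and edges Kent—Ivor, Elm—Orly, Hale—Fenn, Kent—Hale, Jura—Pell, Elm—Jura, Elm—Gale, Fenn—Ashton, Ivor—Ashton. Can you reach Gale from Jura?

Yes

From Jura we can reach Elm, Gale, Jura, Orly, Pell, which includes Gale.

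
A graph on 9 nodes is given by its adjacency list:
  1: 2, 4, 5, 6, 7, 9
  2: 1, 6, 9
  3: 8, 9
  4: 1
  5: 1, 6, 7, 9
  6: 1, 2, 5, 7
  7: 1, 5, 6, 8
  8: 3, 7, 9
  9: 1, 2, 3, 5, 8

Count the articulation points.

Removing 1 increases the component count from 1 to 2, so 1 is a cut vertex.
By contrast removing 8 leaves 1 component; it is not a cut vertex. No other vertex is a cut vertex either.

1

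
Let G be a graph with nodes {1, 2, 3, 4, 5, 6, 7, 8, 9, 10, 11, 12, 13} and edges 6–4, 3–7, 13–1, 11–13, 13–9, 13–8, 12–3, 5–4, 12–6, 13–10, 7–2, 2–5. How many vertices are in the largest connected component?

7

Starting from 1 we can reach 1, 8, 9, 10, 11, 13. That is one component of size 6.
Starting from 2 we can reach 2, 3, 4, 5, 6, 7, 12. That is one component of size 7.
The largest has 7 vertices.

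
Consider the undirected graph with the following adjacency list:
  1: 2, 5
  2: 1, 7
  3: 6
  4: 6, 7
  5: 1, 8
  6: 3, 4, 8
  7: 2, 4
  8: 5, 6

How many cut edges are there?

The edges on the cycle 4-7-2-1-5-8-6-4 are not bridges since each lies on that cycle.
But removing 6-3 disconnects 6 from 3 — this is a bridge.

1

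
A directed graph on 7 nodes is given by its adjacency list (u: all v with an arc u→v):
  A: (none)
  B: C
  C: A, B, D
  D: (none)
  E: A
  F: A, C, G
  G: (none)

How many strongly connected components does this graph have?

{B, C} are all mutually reachable — one SCC of size 2.
{A} is an SCC by itself.
{F} is an SCC by itself.
{D} is an SCC by itself.
{G} is an SCC by itself.
(and 1 more singleton SCC)
That gives 6 strongly connected components.

6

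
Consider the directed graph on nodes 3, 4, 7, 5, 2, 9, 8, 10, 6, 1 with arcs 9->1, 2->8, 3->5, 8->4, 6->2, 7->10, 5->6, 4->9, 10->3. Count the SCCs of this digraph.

10

{6} is an SCC by itself.
{3} is an SCC by itself.
{9} is an SCC by itself.
{1} is an SCC by itself.
{10} is an SCC by itself.
(and 5 more singleton SCCs)
That gives 10 strongly connected components.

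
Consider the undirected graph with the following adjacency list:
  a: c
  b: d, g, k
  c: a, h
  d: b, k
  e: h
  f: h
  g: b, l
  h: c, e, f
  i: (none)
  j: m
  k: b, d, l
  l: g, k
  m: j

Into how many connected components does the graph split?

4

i is isolated — a component by itself.
Starting from j we can reach j, m. That is one component of size 2.
Starting from b we can reach b, d, g, k, l. That is one component of size 5.
Starting from a we can reach a, c, e, f, h. That is one component of size 5.
Total: 4 components.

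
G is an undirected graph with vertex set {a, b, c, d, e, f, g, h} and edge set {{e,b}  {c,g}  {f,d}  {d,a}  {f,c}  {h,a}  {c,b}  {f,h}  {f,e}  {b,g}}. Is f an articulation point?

Yes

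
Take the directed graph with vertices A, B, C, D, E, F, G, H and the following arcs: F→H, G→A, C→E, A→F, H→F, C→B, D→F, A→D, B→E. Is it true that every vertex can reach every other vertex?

No

There is no directed path from F to G, so the graph is not strongly connected.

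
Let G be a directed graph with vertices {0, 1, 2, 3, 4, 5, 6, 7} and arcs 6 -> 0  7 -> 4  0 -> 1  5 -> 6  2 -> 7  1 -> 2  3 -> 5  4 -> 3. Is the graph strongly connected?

Yes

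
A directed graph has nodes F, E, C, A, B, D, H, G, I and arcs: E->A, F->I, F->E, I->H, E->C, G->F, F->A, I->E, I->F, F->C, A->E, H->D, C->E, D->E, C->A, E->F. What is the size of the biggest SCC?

{A, C, D, E, F, H, I} are all mutually reachable — one SCC of size 7.
{B} is an SCC by itself.
{G} is an SCC by itself.
The largest has 7 vertices.

7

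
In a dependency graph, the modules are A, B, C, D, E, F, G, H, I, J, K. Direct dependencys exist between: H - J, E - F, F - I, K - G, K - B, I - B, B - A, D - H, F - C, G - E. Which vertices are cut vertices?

B, F, H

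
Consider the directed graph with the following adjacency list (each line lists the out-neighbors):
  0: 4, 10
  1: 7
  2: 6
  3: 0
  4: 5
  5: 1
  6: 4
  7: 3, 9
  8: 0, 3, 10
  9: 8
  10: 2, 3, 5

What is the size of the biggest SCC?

{0, 1, 2, 3, 4, 5, 6, 7, 8, 9, 10} are all mutually reachable — one SCC of size 11.
The largest has 11 vertices.

11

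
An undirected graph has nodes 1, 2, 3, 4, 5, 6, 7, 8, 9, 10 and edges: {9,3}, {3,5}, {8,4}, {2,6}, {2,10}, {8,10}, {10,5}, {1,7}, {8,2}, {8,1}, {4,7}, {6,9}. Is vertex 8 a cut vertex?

Yes

Deleting 8 raises the number of components from 1 to 2, so 8 is a cut vertex.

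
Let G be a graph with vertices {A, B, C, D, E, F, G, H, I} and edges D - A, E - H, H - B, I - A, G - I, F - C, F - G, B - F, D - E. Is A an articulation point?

Deleting A leaves 1 component (was 1) (its neighbors D, I remain connected to each other), so A is not a cut vertex.

No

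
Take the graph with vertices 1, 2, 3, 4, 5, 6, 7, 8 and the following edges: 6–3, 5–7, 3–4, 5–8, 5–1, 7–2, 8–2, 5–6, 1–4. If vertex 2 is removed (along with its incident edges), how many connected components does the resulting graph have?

1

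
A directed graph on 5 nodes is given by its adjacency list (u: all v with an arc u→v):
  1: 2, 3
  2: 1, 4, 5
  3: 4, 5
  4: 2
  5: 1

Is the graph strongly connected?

Yes

From 5 we can reach every vertex (1, 2, 3, 4, 5), and every vertex can reach 5 (1, 2, 3, 4, 5). So the whole graph is one strongly connected component.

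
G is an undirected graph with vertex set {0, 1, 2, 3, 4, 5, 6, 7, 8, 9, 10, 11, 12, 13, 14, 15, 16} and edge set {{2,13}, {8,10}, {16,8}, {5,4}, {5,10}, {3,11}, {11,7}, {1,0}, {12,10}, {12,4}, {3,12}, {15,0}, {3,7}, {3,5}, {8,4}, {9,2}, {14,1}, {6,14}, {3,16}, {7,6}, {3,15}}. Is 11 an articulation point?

Deleting 11 leaves 2 components (was 2), so 11 is not a cut vertex.

No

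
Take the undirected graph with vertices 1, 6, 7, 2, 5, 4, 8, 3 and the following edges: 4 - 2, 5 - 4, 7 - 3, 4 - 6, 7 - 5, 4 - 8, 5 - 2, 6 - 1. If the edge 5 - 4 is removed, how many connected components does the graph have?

5 and 4 are still connected via 5-2-4, so the component count stays at 1.

1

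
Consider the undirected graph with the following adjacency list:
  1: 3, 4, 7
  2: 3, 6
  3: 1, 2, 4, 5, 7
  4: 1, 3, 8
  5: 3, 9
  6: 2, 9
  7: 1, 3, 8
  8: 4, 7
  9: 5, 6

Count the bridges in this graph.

0

The edges on the cycle 3-4-8-7-3 are not bridges since each lies on that cycle.
Every edge lies on some cycle, so there are no bridges.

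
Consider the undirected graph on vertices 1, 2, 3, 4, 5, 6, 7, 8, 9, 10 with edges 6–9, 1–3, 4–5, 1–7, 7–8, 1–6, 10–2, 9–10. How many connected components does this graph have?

Starting from 4 we can reach 4, 5. That is one component of size 2.
Starting from 1 we can reach 1, 2, 3, 6, 7, 8, 9, 10. That is one component of size 8.
Total: 2 components.

2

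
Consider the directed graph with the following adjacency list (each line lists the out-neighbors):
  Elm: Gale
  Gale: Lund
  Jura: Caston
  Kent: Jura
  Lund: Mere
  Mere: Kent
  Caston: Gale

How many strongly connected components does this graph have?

{Gale, Jura, Kent, Lund, Mere, Caston} are all mutually reachable — one SCC of size 6.
{Elm} is an SCC by itself.
That gives 2 strongly connected components.

2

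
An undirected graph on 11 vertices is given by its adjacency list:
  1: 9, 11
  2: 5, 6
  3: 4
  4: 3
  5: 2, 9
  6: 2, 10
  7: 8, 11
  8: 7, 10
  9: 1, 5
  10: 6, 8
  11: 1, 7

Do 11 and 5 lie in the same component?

Yes

From 11 we can reach 1, 2, 5, 6, 7, 8, 9, 10, 11, which includes 5.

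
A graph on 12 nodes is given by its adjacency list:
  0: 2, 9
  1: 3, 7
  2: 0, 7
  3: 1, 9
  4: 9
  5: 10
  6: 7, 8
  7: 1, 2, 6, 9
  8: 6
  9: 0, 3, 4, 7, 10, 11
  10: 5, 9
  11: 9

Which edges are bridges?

The edges on the cycle 9-7-1-3-9 are not bridges since each lies on that cycle.
But removing 6-7 disconnects 6 from 7; removing 10-9 disconnects 10 from 9; removing 11-9 disconnects 11 from 9; removing 9-4 disconnects 9 from 4 — these are bridges.
In total 6 edges are bridges.

10-5, 10-9, 11-9, 4-9, 6-7, 6-8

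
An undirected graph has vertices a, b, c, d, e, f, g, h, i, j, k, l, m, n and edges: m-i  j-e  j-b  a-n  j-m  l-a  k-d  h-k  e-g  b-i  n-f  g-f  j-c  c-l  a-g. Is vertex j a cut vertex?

Yes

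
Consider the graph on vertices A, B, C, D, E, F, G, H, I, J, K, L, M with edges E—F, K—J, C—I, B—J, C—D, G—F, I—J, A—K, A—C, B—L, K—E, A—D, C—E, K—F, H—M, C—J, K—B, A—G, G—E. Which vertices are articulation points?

B

Removing B increases the component count from 2 to 3, so B is a cut vertex.
By contrast removing G leaves 2 components; it is not a cut vertex. No other vertex is a cut vertex either.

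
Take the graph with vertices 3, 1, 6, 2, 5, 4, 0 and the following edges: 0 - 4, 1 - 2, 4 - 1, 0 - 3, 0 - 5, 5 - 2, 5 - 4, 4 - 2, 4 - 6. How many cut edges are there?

2

The edges on the cycle 0-5-2-1-4-0 are not bridges since each lies on that cycle.
But removing 6 - 4 disconnects 6 from 4; removing 0 - 3 disconnects 0 from 3 — these are bridges.
That makes 2 bridges.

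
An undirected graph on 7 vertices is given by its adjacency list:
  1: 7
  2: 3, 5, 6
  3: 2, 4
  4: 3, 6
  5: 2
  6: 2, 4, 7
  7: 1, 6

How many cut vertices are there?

Removing 2 increases the component count from 1 to 2, so 2 is a cut vertex.
Removing 6 increases the component count from 1 to 2, so 6 is a cut vertex.
Removing 7 increases the component count from 1 to 2, so 7 is a cut vertex.
By contrast removing 1 leaves 1 component; it is not a cut vertex. No other vertex is a cut vertex either.

3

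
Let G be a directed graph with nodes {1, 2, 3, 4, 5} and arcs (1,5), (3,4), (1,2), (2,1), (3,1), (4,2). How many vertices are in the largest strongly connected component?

2

{1, 2} are all mutually reachable — one SCC of size 2.
{3} is an SCC by itself.
{5} is an SCC by itself.
{4} is an SCC by itself.
The largest has 2 vertices.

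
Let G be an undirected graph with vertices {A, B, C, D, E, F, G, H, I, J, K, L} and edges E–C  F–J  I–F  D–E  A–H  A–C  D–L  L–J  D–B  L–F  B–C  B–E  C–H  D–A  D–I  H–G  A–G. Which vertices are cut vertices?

D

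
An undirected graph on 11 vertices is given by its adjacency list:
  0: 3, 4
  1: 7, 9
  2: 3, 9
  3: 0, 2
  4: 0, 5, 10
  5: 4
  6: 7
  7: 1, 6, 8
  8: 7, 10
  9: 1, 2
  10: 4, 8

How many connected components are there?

1

Starting from 0 we can reach 0, 1, 2, 3, 4, 5, 6, 7, 8, 9, 10. That is one component of size 11.
Total: 1 component.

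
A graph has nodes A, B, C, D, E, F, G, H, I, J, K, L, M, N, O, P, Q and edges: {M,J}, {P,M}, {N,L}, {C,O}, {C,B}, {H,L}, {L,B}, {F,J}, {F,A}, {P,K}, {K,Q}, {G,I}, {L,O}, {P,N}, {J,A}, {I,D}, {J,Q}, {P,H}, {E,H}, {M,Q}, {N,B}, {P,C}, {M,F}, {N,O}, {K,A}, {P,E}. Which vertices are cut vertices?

Removing I increases the component count from 2 to 3, so I is a cut vertex.
Removing P increases the component count from 2 to 3, so P is a cut vertex.
By contrast removing A leaves 2 components; it is not a cut vertex. No other vertex is a cut vertex either.

I, P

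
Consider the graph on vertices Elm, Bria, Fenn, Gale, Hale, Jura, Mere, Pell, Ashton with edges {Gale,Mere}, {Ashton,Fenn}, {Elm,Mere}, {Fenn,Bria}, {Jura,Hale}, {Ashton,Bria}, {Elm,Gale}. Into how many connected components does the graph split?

Pell is isolated — a component by itself.
Starting from Hale we can reach Hale, Jura. That is one component of size 2.
Starting from Elm we can reach Elm, Gale, Mere. That is one component of size 3.
Starting from Bria we can reach Bria, Fenn, Ashton. That is one component of size 3.
Total: 4 components.

4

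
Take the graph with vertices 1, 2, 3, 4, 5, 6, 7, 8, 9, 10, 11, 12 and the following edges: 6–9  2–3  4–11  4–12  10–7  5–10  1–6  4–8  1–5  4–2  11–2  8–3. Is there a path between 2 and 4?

From 2 we can reach 2, 3, 4, 8, 11, 12, which includes 4.

Yes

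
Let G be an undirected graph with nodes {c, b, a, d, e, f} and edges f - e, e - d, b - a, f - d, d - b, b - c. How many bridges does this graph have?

The edges on the cycle f-e-d-f are not bridges since each lies on that cycle.
But removing b - c disconnects b from c; removing d - b disconnects d from b; removing b - a disconnects b from a — these are bridges.
That makes 3 bridges.

3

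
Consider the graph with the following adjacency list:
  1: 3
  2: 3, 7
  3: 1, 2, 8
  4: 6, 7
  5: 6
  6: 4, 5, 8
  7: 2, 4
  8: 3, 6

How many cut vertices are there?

Removing 3 increases the component count from 1 to 2, so 3 is a cut vertex.
Removing 6 increases the component count from 1 to 2, so 6 is a cut vertex.
By contrast removing 1 leaves 1 component; it is not a cut vertex. No other vertex is a cut vertex either.

2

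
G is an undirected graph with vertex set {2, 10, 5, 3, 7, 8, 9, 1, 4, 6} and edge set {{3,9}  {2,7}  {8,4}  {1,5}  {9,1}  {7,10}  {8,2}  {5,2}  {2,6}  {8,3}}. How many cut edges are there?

The edges on the cycle 8-3-9-1-5-2-8 are not bridges since each lies on that cycle.
But removing 8–4 disconnects 8 from 4; removing 6–2 disconnects 6 from 2; removing 2–7 disconnects 2 from 7; removing 10–7 disconnects 10 from 7 — these are bridges.
That makes 4 bridges.

4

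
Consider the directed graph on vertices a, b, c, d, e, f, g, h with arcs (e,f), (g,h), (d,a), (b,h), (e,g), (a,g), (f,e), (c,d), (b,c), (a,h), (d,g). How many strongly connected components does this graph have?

{e, f} are all mutually reachable — one SCC of size 2.
{h} is an SCC by itself.
{g} is an SCC by itself.
{c} is an SCC by itself.
{b} is an SCC by itself.
(and 2 more singleton SCCs)
That gives 7 strongly connected components.

7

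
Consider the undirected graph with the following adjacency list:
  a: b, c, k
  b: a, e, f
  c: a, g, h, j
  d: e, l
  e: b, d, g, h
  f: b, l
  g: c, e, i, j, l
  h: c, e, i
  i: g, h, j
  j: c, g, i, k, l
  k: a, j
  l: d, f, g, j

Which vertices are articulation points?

none

Removing d, for instance, still leaves 1 component. No single vertex removal increases the component count — the graph has no articulation points.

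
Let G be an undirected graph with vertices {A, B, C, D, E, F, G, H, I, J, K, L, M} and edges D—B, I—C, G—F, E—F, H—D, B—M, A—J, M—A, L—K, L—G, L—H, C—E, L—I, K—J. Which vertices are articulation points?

Removing L increases the component count from 1 to 2, so L is a cut vertex.
By contrast removing I leaves 1 component; it is not a cut vertex. No other vertex is a cut vertex either.

L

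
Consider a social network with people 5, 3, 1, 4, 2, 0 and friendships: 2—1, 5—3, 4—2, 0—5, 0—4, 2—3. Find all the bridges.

1-2

The edges on the cycle 0-4-2-3-5-0 are not bridges since each lies on that cycle.
But removing 1—2 disconnects 1 from 2 — this is a bridge.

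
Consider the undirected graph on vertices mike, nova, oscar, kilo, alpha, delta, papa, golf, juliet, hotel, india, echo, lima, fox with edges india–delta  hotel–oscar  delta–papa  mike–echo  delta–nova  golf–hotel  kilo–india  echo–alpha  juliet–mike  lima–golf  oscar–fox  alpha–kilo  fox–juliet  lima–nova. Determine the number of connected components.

1

Starting from fox we can reach fox, echo, golf, kilo, lima, mike, nova, papa, alpha, delta, hotel, india, oscar, juliet. That is one component of size 14.
Total: 1 component.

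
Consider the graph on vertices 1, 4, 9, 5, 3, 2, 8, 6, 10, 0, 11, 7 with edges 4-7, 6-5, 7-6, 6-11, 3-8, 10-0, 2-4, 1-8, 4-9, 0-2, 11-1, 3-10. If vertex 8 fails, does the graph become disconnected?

Deleting 8 leaves 1 component (was 1) (its neighbors 1, 3 remain connected to each other), so 8 is not a cut vertex.

No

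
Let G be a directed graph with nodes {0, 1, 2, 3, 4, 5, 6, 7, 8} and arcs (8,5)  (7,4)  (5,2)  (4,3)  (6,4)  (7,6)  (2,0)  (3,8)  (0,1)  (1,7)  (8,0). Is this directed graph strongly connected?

Yes

From 2 we can reach every vertex (0, 1, 2, 3, 4, 5, 6, 7, 8), and every vertex can reach 2 (0, 1, 2, 3, 4, 5, 6, 7, 8). So the whole graph is one strongly connected component.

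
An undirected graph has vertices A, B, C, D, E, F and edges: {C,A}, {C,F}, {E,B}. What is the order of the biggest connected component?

3

D is isolated — a component by itself.
Starting from B we can reach B, E. That is one component of size 2.
Starting from A we can reach A, C, F. That is one component of size 3.
The largest has 3 vertices.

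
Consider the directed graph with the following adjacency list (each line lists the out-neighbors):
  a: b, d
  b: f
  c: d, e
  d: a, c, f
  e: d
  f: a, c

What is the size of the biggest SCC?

{a, b, c, d, e, f} are all mutually reachable — one SCC of size 6.
The largest has 6 vertices.

6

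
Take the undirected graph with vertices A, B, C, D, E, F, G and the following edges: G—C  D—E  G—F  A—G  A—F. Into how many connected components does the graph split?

3

B is isolated — a component by itself.
Starting from D we can reach D, E. That is one component of size 2.
Starting from A we can reach A, C, F, G. That is one component of size 4.
Total: 3 components.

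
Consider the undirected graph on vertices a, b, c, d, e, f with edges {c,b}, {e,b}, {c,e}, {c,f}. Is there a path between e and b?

From e we can reach b, c, e, f, which includes b.

Yes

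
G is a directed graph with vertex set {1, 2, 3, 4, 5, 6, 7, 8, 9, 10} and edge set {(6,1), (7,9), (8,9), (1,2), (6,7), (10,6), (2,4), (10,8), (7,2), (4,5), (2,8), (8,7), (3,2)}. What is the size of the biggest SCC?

3

{2, 7, 8} are all mutually reachable — one SCC of size 3.
{6} is an SCC by itself.
{3} is an SCC by itself.
{1} is an SCC by itself.
{4} is an SCC by itself.
(and 3 more singleton SCCs)
The largest has 3 vertices.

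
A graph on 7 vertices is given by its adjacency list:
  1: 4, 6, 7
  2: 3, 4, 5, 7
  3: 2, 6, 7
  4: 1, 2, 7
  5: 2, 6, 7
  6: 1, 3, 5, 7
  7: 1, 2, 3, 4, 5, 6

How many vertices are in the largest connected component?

7

Starting from 1 we can reach 1, 2, 3, 4, 5, 6, 7. That is one component of size 7.
The largest has 7 vertices.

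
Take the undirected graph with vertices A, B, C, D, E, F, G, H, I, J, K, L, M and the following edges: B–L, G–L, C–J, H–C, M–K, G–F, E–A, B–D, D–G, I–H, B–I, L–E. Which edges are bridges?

A-E, B-I, C-H, C-J, E-L, F-G, H-I, K-M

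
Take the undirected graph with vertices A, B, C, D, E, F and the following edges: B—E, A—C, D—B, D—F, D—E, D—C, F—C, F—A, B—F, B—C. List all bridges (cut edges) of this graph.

The edges on the cycle B-F-A-C-B are not bridges since each lies on that cycle.
Every edge lies on some cycle, so there are no bridges.

none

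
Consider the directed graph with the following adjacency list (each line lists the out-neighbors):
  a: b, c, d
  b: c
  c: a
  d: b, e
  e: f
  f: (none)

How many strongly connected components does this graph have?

3

{a, b, c, d} are all mutually reachable — one SCC of size 4.
{f} is an SCC by itself.
{e} is an SCC by itself.
That gives 3 strongly connected components.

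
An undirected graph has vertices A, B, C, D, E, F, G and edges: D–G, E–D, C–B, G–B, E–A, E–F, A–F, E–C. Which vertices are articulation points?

E

Removing E increases the component count from 1 to 2, so E is a cut vertex.
By contrast removing C leaves 1 component; it is not a cut vertex. No other vertex is a cut vertex either.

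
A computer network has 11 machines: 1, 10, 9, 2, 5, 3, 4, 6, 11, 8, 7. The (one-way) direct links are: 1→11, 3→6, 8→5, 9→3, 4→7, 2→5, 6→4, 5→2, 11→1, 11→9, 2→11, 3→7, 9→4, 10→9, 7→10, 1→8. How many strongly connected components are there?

{3, 4, 6, 7, 9, 10} are all mutually reachable — one SCC of size 6.
{1, 2, 5, 8, 11} are all mutually reachable — one SCC of size 5.
That gives 2 strongly connected components.

2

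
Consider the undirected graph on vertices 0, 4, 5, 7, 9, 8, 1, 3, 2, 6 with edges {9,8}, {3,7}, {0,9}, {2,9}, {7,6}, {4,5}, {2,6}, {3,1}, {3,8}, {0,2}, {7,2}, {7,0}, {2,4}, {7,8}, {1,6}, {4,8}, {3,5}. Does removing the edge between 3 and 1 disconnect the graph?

After removing 3 - 1, the path 3-7-6-1 still connects them, so the edge is not a bridge.

No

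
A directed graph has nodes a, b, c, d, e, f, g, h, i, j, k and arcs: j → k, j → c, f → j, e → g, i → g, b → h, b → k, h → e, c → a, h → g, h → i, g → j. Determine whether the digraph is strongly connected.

No

There is no directed path from g to h, so the graph is not strongly connected.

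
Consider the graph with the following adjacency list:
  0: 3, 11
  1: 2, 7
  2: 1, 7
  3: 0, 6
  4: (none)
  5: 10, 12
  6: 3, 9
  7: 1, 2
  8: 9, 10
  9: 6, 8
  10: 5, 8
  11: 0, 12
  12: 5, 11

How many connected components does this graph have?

3

4 is isolated — a component by itself.
Starting from 1 we can reach 1, 2, 7. That is one component of size 3.
Starting from 0 we can reach 0, 3, 5, 6, 8, 9, 10, 11, 12. That is one component of size 9.
Total: 3 components.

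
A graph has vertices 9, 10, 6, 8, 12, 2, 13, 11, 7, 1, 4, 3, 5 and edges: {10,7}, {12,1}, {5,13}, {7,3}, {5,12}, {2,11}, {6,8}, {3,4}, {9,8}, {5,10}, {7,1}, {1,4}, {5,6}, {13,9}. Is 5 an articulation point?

Deleting 5 raises the number of components from 2 to 3, so 5 is a cut vertex.

Yes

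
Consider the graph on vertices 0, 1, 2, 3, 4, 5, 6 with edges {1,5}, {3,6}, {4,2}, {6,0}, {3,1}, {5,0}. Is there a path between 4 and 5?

No

The component containing 4 is {2, 4}, and 5 is not in it.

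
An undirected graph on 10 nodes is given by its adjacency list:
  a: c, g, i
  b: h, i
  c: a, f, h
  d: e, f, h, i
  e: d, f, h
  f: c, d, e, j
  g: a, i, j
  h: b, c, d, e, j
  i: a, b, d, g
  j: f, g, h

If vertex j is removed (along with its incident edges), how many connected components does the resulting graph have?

1

With j gone, the remaining components are: {a, b, c, d, e, f, g, h, i}.
That is 1 component.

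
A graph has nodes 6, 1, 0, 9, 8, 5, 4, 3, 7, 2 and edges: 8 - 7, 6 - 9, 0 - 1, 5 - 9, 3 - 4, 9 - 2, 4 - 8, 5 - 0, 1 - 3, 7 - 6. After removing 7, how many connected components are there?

With 7 gone, the remaining components are: {0, 1, 2, 3, 4, 5, 6, 8, 9}.
That is 1 component.

1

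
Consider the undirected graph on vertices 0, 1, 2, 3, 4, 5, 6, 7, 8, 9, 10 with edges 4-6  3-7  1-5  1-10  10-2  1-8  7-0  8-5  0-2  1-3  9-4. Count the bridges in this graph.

2

The edges on the cycle 1-8-5-1 are not bridges since each lies on that cycle.
But removing 9-4 disconnects 9 from 4; removing 4-6 disconnects 4 from 6 — these are bridges.
That makes 2 bridges.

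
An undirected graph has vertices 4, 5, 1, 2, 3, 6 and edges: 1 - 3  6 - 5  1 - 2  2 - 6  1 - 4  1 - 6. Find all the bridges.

1-3, 1-4, 5-6

The edges on the cycle 1-2-6-1 are not bridges since each lies on that cycle.
But removing 3 - 1 disconnects 3 from 1; removing 6 - 5 disconnects 6 from 5; removing 4 - 1 disconnects 4 from 1 — these are bridges.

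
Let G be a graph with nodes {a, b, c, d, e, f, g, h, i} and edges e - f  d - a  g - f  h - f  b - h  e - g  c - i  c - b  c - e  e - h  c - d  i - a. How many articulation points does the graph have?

1

Removing c increases the component count from 1 to 2, so c is a cut vertex.
By contrast removing b leaves 1 component; it is not a cut vertex. No other vertex is a cut vertex either.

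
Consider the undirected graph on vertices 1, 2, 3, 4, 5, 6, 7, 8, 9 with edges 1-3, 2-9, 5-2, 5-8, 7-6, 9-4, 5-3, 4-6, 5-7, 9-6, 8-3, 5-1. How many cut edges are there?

The edges on the cycle 9-4-6-9 are not bridges since each lies on that cycle.
Every edge lies on some cycle, so there are no bridges.

0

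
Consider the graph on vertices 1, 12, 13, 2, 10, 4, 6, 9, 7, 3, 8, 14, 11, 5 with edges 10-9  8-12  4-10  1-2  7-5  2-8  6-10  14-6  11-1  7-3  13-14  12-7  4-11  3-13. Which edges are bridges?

10-9, 5-7

The edges on the cycle 4-11-1-2-8-12-7-3-13-14-6-10-4 are not bridges since each lies on that cycle.
But removing 10-9 disconnects 10 from 9; removing 5-7 disconnects 5 from 7 — these are bridges.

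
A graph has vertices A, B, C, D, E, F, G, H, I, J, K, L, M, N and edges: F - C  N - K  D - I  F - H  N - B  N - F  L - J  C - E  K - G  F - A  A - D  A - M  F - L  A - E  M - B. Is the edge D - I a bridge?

Removing D - I leaves no path between D and I: the component count goes from 1 to 2. So it is a bridge.

Yes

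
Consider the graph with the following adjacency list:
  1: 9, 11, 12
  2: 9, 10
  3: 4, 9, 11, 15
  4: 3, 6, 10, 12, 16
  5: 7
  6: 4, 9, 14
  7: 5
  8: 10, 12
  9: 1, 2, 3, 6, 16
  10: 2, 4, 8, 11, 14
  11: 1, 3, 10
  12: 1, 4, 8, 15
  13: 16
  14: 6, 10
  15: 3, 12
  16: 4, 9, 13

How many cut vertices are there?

Removing 16 increases the component count from 2 to 3, so 16 is a cut vertex.
By contrast removing 15 leaves 2 components; it is not a cut vertex. No other vertex is a cut vertex either.

1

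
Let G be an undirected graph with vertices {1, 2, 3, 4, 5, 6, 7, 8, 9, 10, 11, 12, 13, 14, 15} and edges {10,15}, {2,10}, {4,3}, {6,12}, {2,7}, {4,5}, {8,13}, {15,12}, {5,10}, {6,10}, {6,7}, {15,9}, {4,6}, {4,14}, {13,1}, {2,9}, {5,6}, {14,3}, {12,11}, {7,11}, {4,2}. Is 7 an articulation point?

Deleting 7 leaves 2 components (was 2), so 7 is not a cut vertex.

No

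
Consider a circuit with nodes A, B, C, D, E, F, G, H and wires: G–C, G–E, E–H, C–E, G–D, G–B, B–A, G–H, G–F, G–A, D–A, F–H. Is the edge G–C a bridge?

No

After removing G–C, the path G-E-C still connects them, so the edge is not a bridge.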